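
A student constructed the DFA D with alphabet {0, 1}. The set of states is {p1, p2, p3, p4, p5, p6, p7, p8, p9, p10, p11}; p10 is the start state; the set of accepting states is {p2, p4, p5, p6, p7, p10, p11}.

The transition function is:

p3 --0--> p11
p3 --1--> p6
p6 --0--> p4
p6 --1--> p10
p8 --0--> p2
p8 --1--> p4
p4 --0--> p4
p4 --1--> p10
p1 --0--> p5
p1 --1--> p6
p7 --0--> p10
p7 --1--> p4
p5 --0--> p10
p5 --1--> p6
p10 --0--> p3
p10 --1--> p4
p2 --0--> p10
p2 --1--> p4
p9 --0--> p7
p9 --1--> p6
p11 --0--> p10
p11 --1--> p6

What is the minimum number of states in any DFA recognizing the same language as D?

States {p1,p2,p5,p7,p8,p9} cannot be reached from the start state, so discard them.
Initial partition by acceptance: {p4,p6,p10,p11} | {p3}.
Split {p4,p6,p10,p11} by δ(·,0) → {p4,p6,p11} and {p10}.
Refine {p4,p6,p11} on symbol 0: members go to different blocks, giving {p4,p6} and {p11}.
The partition is now stable with 4 blocks: {p4,p6} | {p3} | {p10} | {p11}.

4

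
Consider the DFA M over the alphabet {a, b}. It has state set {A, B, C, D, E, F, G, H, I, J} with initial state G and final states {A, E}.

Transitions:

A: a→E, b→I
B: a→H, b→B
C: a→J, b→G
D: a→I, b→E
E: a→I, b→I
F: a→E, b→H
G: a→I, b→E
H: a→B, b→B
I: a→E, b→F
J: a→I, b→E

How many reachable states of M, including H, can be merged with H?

Reachable states from the start: {B,E,F,G,H,I}. Unreachable: {A,C,D,J} — drop them.
Initial partition by acceptance: {E} | {B,F,G,H,I}.
Split {B,F,G,H,I} by δ(·,a) → {B,G,H} and {F,I}.
On input a, block {B,G,H} splits into {B,H} and {G}.
On input b, block {F,I} splits into {F} and {I}.
No further refinement is possible. Final partition (5 blocks): {E} | {B,H} | {F} | {G} | {I}.
The equivalence class containing H is {B,H}, of size 2.

2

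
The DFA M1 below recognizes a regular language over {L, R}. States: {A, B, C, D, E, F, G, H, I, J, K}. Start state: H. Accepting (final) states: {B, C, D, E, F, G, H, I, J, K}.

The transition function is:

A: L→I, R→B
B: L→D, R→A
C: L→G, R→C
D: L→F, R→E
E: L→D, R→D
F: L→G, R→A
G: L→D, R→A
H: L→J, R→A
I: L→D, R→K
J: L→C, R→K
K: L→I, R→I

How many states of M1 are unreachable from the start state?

Every one of the 11 states is reachable from H.

0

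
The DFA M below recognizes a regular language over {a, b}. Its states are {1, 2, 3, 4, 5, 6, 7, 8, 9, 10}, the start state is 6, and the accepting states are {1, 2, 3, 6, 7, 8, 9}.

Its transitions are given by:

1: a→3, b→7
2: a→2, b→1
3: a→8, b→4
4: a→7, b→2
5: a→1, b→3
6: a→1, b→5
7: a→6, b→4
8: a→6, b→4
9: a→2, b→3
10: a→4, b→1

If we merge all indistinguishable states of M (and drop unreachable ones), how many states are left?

7

Reachable states from the start: {1,2,3,4,5,6,7,8}. Unreachable: {9,10} — drop them.
P0 = {1,2,3,6,7,8} | {4,5}.
Refine {1,2,3,6,7,8} on symbol b: members go to different blocks, giving {3,6,7,8} and {1,2}.
Refine {3,6,7,8} on symbol a: members go to different blocks, giving {3,7,8} and {6}.
Refine {3,7,8} on symbol a: members go to different blocks, giving {7,8} and {3}.
Refine {4,5} on symbol a: members go to different blocks, giving {4} and {5}.
On input a, block {1,2} splits into {1} and {2}.
No further refinement is possible. Final partition (7 blocks): {7,8} | {4} | {1} | {6} | {3} | {5} | {2}.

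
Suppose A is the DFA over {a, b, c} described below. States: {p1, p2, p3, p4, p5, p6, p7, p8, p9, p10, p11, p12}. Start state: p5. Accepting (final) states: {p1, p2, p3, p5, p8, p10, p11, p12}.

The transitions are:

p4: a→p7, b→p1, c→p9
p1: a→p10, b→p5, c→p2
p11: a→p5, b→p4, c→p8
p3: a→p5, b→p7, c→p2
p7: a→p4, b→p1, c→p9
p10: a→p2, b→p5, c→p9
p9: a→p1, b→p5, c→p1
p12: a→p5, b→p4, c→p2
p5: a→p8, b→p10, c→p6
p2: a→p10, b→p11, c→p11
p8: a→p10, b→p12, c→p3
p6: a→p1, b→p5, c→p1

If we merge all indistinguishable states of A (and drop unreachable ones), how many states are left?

Every state is reachable, so we keep all 12.
Initial partition by acceptance: {p1,p2,p3,p5,p8,p10,p11,p12} | {p4,p6,p7,p9}.
On input b, block {p1,p2,p3,p5,p8,p10,p11,p12} splits into {p1,p2,p5,p8,p10} and {p3,p11,p12}.
Refine {p1,p2,p5,p8,p10} on symbol b: members go to different blocks, giving {p1,p5,p10} and {p2,p8}.
Refine {p1,p5,p10} on symbol a: members go to different blocks, giving {p5,p10} and {p1}.
Refine {p4,p6,p7,p9} on symbol a: members go to different blocks, giving {p4,p7} and {p6,p9}.
The partition is now stable with 6 blocks: {p5,p10} | {p4,p7} | {p3,p11,p12} | {p2,p8} | {p1} | {p6,p9}.

6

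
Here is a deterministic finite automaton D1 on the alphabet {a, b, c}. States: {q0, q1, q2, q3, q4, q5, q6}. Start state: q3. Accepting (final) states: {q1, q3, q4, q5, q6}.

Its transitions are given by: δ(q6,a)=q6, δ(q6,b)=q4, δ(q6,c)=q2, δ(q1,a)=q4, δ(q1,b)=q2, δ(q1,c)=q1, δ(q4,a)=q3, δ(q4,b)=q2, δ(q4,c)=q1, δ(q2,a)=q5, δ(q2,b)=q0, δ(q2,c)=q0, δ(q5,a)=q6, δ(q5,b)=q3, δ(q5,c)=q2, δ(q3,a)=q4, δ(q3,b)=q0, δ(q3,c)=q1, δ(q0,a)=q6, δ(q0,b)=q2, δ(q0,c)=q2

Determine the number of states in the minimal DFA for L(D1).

P0 = {q1,q3,q4,q5,q6} | {q0,q2}.
Refine {q1,q3,q4,q5,q6} on symbol b: members go to different blocks, giving {q1,q3,q4} and {q5,q6}.
No further refinement is possible. Final partition (3 blocks): {q1,q3,q4} | {q0,q2} | {q5,q6}.

3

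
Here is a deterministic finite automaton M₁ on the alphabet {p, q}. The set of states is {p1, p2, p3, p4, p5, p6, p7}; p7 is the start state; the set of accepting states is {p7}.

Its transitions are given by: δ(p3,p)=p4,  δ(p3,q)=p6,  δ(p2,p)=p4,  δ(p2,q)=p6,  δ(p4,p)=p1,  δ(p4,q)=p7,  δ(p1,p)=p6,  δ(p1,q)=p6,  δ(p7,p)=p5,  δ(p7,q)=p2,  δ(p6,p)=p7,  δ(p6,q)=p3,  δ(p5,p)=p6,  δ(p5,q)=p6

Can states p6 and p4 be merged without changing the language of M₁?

No

Start with accepting vs non-accepting: {p7} | {p1,p2,p3,p4,p5,p6}.
Split {p1,p2,p3,p4,p5,p6} by δ(·,p) → {p1,p2,p3,p4,p5} and {p6}.
Split {p1,p2,p3,p4,p5} by δ(·,p) → {p2,p3,p4} and {p1,p5}.
Refine {p2,p3,p4} on symbol p: members go to different blocks, giving {p2,p3} and {p4}.
The partition is now stable with 5 blocks: {p7} | {p2,p3} | {p6} | {p1,p5} | {p4}.
p6 and p4 end up in different blocks, so they are distinguishable. For instance, the string 'p' is accepted from only p6.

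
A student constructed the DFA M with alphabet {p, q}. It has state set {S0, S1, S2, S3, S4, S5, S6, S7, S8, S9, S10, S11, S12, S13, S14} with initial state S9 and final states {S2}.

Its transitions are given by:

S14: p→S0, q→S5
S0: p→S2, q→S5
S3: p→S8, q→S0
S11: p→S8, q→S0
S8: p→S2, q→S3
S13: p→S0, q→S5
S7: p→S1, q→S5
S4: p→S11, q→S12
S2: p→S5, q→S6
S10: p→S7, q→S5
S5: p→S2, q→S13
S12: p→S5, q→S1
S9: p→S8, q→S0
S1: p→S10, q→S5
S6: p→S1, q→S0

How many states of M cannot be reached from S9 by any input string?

4

No path from S9 leads to S4, S11, S12, S14; the other 11 states are all reachable.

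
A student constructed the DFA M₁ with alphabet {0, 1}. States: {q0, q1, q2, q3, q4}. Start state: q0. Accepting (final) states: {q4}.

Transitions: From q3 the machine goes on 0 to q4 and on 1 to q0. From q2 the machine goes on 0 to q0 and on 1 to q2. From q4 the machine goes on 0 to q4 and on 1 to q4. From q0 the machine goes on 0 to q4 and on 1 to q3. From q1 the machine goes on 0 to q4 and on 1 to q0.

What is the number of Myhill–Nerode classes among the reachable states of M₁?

2

Reachable states from the start: {q0,q3,q4}. Unreachable: {q1,q2} — drop them.
Start with accepting vs non-accepting: {q4} | {q0,q3}.
Stable partition: {q4} | {q0,q3} — 2 equivalence classes.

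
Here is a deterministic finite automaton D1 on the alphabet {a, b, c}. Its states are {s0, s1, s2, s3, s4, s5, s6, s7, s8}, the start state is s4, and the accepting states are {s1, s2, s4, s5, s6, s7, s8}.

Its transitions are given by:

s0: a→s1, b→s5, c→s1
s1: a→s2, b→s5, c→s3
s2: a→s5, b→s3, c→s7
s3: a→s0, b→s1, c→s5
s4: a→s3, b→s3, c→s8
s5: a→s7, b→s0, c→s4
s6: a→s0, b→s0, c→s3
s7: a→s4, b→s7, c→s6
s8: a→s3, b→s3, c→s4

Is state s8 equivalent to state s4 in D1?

Initial partition by acceptance: {s1,s2,s4,s5,s6,s7,s8} | {s0,s3}.
Split {s1,s2,s4,s5,s6,s7,s8} by δ(·,a) → {s1,s2,s5,s7} and {s4,s6,s8}.
Split {s1,s2,s5,s7} by δ(·,a) → {s1,s2,s5} and {s7}.
Refine {s1,s2,s5} on symbol a: members go to different blocks, giving {s1,s2} and {s5}.
On input a, block {s1,s2} splits into {s1} and {s2}.
Refine {s0,s3} on symbol a: members go to different blocks, giving {s0} and {s3}.
On input a, block {s4,s6,s8} splits into {s4,s8} and {s6}.
Stable partition: {s1} | {s0} | {s4,s8} | {s7} | {s5} | {s2} | {s3} | {s6} — 8 equivalence classes.
s8 and s4 lie in the same block of the stable partition, so they are equivalent — no string distinguishes them.

Yes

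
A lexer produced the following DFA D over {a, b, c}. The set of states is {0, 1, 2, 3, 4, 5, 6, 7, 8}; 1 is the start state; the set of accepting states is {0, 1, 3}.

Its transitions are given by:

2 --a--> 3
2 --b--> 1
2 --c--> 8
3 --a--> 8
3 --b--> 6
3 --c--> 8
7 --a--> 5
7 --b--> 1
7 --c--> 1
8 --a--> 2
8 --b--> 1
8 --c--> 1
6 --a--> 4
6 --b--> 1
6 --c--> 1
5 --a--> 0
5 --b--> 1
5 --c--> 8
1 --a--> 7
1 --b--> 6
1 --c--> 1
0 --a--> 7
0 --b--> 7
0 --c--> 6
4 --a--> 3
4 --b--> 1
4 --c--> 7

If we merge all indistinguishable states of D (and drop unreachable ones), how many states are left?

4

Every state is reachable, so we keep all 9.
Initial partition by acceptance: {0,1,3} | {2,4,5,6,7,8}.
Split {0,1,3} by δ(·,c) → {0,3} and {1}.
Refine {2,4,5,6,7,8} on symbol a: members go to different blocks, giving {2,4,5} and {6,7,8}.
Stable partition: {0,3} | {2,4,5} | {1} | {6,7,8} — 4 equivalence classes.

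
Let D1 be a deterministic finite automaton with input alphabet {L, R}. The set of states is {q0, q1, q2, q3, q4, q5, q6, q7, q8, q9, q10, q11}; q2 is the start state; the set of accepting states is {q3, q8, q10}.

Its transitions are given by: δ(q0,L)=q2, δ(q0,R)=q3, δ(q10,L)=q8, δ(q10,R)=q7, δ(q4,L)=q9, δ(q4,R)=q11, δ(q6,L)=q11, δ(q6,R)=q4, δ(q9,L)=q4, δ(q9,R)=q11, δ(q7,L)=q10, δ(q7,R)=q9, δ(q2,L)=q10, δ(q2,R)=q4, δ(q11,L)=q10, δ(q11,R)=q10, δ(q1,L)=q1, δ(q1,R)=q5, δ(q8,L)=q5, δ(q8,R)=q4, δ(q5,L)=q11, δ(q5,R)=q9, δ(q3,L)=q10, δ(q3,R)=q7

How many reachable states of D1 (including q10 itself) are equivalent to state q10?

States {q0,q1,q3,q6} cannot be reached from the start state, so discard them.
Start with accepting vs non-accepting: {q8,q10} | {q2,q4,q5,q7,q9,q11}.
On input L, block {q8,q10} splits into {q8} and {q10}.
Split {q2,q4,q5,q7,q9,q11} by δ(·,L) → {q2,q7,q11} and {q4,q5,q9}.
On input R, block {q2,q7,q11} splits into {q2,q7} and {q11}.
Refine {q4,q5,q9} on symbol L: members go to different blocks, giving {q4,q9} and {q5}.
No further refinement is possible. Final partition (6 blocks): {q8} | {q2,q7} | {q10} | {q4,q9} | {q11} | {q5}.
State q10 belongs to the block {q10}, which has 1 states.

1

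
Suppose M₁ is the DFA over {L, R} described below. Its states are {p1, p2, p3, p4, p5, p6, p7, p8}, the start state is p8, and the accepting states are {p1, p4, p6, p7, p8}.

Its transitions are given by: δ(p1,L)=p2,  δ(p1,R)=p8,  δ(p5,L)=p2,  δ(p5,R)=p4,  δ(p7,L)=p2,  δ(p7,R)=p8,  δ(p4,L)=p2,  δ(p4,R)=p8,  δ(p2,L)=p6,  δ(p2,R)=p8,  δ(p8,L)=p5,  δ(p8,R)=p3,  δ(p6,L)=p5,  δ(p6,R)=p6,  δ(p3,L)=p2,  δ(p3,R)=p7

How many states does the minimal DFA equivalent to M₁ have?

Reachable states from the start: {p2,p3,p4,p5,p6,p7,p8}. Unreachable: {p1} — drop them.
Start with accepting vs non-accepting: {p4,p6,p7,p8} | {p2,p3,p5}.
Split {p4,p6,p7,p8} by δ(·,R) → {p4,p6,p7} and {p8}.
On input R, block {p4,p6,p7} splits into {p4,p7} and {p6}.
Split {p2,p3,p5} by δ(·,L) → {p3,p5} and {p2}.
No further refinement is possible. Final partition (5 blocks): {p4,p7} | {p3,p5} | {p8} | {p6} | {p2}.

5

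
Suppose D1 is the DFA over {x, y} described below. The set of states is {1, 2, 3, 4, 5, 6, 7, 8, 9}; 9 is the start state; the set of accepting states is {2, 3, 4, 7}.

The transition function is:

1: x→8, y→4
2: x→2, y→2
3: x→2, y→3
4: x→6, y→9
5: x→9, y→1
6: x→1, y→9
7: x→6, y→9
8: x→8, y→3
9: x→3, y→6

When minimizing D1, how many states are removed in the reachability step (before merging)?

Starting at 9 and following transitions, the reachable set is {1, 2, 3, 4, 6, 8, 9}. That leaves 5, 7 unreachable — 2 in total.

2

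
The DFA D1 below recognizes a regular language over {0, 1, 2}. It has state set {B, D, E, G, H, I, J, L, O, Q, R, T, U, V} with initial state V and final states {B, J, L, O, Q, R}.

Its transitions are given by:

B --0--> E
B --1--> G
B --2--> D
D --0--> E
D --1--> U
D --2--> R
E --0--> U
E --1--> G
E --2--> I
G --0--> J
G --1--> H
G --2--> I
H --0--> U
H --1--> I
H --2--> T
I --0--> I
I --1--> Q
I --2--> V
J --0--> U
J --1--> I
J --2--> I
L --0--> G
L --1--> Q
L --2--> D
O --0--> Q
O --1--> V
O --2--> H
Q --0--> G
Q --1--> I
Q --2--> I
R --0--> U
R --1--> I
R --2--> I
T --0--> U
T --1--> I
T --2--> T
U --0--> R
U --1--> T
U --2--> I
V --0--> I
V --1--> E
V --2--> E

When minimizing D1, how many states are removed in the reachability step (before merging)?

4

BFS from V reaches {E, G, H, I, J, Q, R, T, U, V}; the 4 state(s) B, D, L, O are never visited.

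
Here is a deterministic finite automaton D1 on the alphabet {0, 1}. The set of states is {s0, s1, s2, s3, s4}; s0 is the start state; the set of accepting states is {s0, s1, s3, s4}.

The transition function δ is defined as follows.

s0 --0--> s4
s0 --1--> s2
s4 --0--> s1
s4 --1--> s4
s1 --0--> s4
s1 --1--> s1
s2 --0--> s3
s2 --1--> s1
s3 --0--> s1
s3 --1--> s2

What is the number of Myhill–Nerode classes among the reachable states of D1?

3

All states are reachable from the start state.
Start with accepting vs non-accepting: {s0,s1,s3,s4} | {s2}.
On input 1, block {s0,s1,s3,s4} splits into {s0,s3} and {s1,s4}.
No further refinement is possible. Final partition (3 blocks): {s0,s3} | {s2} | {s1,s4}.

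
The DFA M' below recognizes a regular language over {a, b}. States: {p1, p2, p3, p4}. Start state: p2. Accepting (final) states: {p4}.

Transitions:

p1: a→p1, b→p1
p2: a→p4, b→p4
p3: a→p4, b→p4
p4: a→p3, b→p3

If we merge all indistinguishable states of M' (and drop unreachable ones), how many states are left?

2

States {p1} cannot be reached from the start state, so discard them.
Start with accepting vs non-accepting: {p4} | {p2,p3}.
No further refinement is possible. Final partition (2 blocks): {p4} | {p2,p3}.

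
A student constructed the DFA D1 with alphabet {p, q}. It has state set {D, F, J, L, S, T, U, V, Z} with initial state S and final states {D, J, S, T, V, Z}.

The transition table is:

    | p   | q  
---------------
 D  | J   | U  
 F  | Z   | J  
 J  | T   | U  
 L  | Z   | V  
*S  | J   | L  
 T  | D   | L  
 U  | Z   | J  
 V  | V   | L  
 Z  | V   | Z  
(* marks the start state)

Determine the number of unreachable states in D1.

1

Starting at S and following transitions, the reachable set is {D, J, L, S, T, U, V, Z}. That leaves F unreachable — 1 in total.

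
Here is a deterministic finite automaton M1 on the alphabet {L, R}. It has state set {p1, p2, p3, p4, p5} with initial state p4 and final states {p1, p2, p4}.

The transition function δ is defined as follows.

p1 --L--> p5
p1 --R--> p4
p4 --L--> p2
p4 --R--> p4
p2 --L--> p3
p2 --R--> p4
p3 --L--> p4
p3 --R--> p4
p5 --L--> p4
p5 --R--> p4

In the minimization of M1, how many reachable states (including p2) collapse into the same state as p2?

1

States {p1,p5} cannot be reached from the start state, so discard them.
Initial partition by acceptance: {p2,p4} | {p3}.
Refine {p2,p4} on symbol L: members go to different blocks, giving {p2} and {p4}.
No further refinement is possible. Final partition (3 blocks): {p2} | {p3} | {p4}.
State p2 belongs to the block {p2}, which has 1 states.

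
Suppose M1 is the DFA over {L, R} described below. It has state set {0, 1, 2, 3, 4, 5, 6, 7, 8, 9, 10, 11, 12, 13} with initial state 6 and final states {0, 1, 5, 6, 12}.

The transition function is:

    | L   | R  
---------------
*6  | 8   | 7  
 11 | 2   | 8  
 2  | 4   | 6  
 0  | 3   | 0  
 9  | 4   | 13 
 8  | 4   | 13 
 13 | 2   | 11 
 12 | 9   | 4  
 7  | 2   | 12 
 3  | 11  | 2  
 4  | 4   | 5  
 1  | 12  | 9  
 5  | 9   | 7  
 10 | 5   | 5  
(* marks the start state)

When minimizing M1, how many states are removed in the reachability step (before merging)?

4

BFS from 6 reaches {2, 4, 5, 6, 7, 8, 9, 11, 12, 13}; the 4 state(s) 0, 1, 3, 10 are never visited.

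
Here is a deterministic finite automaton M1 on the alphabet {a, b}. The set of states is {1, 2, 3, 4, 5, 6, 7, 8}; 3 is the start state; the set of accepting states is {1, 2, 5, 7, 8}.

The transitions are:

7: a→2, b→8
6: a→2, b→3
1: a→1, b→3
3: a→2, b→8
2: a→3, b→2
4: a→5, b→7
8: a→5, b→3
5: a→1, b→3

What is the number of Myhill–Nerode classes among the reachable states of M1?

First remove the unreachable states {4,6,7}; 5 states remain.
P0 = {1,2,5,8} | {3}.
Refine {1,2,5,8} on symbol a: members go to different blocks, giving {1,5,8} and {2}.
Stable partition: {1,5,8} | {3} | {2} — 3 equivalence classes.

3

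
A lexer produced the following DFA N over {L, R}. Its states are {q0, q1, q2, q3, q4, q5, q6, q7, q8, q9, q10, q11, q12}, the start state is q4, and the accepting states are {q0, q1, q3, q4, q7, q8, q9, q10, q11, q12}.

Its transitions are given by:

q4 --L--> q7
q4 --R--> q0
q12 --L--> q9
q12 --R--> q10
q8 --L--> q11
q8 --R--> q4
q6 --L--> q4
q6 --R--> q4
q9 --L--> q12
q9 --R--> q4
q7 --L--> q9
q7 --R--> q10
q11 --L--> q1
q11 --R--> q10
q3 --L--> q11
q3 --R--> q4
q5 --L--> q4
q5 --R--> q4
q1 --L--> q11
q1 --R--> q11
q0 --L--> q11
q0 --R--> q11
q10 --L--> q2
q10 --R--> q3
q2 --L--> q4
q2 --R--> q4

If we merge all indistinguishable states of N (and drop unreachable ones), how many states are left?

8

Reachable states from the start: {q0,q1,q2,q3,q4,q7,q9,q10,q11,q12}. Unreachable: {q5,q6,q8} — drop them.
Start with accepting vs non-accepting: {q0,q1,q3,q4,q7,q9,q10,q11,q12} | {q2}.
On input L, block {q0,q1,q3,q4,q7,q9,q10,q11,q12} splits into {q0,q1,q3,q4,q7,q9,q11,q12} and {q10}.
On input R, block {q0,q1,q3,q4,q7,q9,q11,q12} splits into {q0,q1,q3,q4,q9} and {q7,q11,q12}.
On input R, block {q0,q1,q3,q4,q9} splits into {q3,q4,q9} and {q0,q1}.
Split {q3,q4,q9} by δ(·,R) → {q3,q9} and {q4}.
Split {q7,q11,q12} by δ(·,L) → {q7,q12} and {q11}.
On input L, block {q3,q9} splits into {q3} and {q9}.
The partition is now stable with 8 blocks: {q3} | {q2} | {q10} | {q7,q12} | {q0,q1} | {q4} | {q11} | {q9}.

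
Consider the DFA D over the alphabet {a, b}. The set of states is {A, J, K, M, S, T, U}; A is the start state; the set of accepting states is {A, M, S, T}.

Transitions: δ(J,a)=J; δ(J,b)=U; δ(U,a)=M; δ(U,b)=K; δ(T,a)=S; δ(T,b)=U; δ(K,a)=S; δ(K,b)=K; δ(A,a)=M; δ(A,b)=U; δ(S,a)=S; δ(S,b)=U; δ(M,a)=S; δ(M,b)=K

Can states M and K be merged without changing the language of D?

No

States {J,T} cannot be reached from the start state, so discard them.
Start with accepting vs non-accepting: {A,M,S} | {K,U}.
The partition is now stable with 2 blocks: {A,M,S} | {K,U}.
M and K end up in different blocks, so they are distinguishable. For instance, the string 'ε' is accepted from only M.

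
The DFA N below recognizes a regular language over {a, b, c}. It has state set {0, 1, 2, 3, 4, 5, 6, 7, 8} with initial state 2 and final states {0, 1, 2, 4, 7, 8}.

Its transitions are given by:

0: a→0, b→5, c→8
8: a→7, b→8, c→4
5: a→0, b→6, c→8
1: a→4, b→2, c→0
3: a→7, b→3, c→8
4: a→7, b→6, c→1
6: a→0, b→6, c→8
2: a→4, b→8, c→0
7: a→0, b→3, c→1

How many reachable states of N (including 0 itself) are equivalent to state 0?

3

Every state is reachable, so we keep all 9.
Start with accepting vs non-accepting: {0,1,2,4,7,8} | {3,5,6}.
Split {0,1,2,4,7,8} by δ(·,b) → {0,4,7} and {1,2,8}.
The partition is now stable with 3 blocks: {0,4,7} | {3,5,6} | {1,2,8}.
State 0 belongs to the block {0,4,7}, which has 3 states.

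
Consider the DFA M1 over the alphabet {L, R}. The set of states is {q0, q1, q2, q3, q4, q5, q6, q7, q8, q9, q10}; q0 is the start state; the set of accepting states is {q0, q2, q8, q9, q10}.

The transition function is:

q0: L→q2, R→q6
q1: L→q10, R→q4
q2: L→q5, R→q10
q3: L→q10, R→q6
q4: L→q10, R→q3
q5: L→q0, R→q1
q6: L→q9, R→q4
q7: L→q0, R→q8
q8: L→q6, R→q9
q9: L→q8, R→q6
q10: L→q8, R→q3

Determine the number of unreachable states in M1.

Starting at q0 and following transitions, the reachable set is {q0, q1, q2, q3, q4, q5, q6, q8, q9, q10}. That leaves q7 unreachable — 1 in total.

1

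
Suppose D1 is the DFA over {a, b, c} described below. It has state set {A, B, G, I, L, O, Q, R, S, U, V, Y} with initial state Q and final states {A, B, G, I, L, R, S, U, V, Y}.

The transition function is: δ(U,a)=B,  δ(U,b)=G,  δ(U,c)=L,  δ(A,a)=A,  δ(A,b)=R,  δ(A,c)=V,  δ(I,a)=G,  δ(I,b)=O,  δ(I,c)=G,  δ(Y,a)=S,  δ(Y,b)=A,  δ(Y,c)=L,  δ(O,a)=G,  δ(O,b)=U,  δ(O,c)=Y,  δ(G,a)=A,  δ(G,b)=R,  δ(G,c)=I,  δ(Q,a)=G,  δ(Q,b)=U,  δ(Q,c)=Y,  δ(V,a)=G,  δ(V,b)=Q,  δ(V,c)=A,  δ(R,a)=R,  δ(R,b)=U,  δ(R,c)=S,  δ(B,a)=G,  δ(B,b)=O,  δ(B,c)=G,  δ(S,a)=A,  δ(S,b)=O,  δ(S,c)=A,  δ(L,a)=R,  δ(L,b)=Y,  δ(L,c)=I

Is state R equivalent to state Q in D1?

No

All states are reachable from the start state.
Start with accepting vs non-accepting: {A,B,G,I,L,R,S,U,V,Y} | {O,Q}.
Split {A,B,G,I,L,R,S,U,V,Y} by δ(·,b) → {A,G,L,R,U,Y} and {B,I,S,V}.
Refine {A,G,L,R,U,Y} on symbol a: members go to different blocks, giving {A,G,L,R} and {U,Y}.
Refine {A,G,L,R} on symbol b: members go to different blocks, giving {A,G} and {L,R}.
No further refinement is possible. Final partition (5 blocks): {A,G} | {O,Q} | {B,I,S,V} | {U,Y} | {L,R}.
R and Q end up in different blocks, so they are distinguishable. For instance, the string 'ε' is accepted from only R.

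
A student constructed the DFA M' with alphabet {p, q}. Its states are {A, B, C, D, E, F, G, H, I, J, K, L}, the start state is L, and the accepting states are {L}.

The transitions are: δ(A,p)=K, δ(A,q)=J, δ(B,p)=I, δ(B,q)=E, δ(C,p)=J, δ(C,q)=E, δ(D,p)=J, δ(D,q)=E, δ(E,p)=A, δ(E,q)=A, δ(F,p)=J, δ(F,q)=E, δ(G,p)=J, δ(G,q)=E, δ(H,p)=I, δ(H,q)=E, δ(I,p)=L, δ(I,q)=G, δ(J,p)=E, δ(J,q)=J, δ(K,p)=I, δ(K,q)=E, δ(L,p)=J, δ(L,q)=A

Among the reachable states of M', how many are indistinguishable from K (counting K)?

1

First remove the unreachable states {B,C,D,F,H}; 7 states remain.
Initial partition by acceptance: {L} | {A,E,G,I,J,K}.
Split {A,E,G,I,J,K} by δ(·,p) → {A,E,G,J,K} and {I}.
On input p, block {A,E,G,J,K} splits into {A,E,G,J} and {K}.
Split {A,E,G,J} by δ(·,p) → {E,G,J} and {A}.
On input p, block {E,G,J} splits into {G,J} and {E}.
Split {G,J} by δ(·,p) → {G} and {J}.
The partition is now stable with 7 blocks: {L} | {G} | {I} | {K} | {A} | {E} | {J}.
The equivalence class containing K is {K}, of size 1.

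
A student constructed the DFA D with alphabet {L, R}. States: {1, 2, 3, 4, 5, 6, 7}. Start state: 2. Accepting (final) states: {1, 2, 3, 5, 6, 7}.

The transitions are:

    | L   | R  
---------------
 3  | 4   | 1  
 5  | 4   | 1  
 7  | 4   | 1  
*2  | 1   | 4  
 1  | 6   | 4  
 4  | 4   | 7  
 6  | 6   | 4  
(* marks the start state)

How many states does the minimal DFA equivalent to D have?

Reachable states from the start: {1,2,4,6,7}. Unreachable: {3,5} — drop them.
P0 = {1,2,6,7} | {4}.
On input L, block {1,2,6,7} splits into {1,2,6} and {7}.
Stable partition: {1,2,6} | {4} | {7} — 3 equivalence classes.

3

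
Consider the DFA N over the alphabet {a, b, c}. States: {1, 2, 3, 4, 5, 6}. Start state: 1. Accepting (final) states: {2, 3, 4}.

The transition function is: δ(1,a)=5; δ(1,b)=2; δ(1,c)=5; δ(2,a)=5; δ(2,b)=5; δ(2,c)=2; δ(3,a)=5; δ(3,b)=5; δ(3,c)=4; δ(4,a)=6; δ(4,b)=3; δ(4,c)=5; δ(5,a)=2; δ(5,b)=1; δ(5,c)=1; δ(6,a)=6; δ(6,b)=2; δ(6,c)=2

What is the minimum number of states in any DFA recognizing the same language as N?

Reachable states from the start: {1,2,5}. Unreachable: {3,4,6} — drop them.
P0 = {2} | {1,5}.
Split {1,5} by δ(·,a) → {1} and {5}.
No further refinement is possible. Final partition (3 blocks): {2} | {1} | {5}.

3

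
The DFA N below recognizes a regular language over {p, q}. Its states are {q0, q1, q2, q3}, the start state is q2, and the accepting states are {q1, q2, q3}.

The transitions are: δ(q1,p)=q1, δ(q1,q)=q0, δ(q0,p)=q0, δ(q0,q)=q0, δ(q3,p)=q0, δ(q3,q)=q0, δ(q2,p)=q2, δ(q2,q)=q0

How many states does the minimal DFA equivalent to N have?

2

States {q1,q3} cannot be reached from the start state, so discard them.
Start with accepting vs non-accepting: {q2} | {q0}.
Stable partition: {q2} | {q0} — 2 equivalence classes.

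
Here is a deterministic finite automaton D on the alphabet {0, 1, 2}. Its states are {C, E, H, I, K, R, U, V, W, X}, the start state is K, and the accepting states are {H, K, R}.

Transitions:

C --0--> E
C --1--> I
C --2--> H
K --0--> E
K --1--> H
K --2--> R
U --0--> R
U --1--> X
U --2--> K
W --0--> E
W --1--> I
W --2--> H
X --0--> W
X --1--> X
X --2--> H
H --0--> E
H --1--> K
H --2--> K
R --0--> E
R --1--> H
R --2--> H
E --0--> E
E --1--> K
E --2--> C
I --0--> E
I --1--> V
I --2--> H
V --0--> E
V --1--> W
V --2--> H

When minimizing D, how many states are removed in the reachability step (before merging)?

2

No path from K leads to U, X; the other 8 states are all reachable.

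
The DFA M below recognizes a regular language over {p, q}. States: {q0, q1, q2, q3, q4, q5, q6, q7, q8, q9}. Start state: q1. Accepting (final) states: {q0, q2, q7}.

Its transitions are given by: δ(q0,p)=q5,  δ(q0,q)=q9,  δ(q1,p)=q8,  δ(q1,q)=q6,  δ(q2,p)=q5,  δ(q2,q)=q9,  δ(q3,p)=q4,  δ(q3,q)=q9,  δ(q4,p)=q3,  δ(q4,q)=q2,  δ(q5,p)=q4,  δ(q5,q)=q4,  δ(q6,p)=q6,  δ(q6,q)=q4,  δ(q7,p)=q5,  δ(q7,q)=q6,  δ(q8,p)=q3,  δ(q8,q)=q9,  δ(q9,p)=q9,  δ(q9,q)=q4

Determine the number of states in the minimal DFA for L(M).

7

Reachable states from the start: {q1,q2,q3,q4,q5,q6,q8,q9}. Unreachable: {q0,q7} — drop them.
Start with accepting vs non-accepting: {q2} | {q1,q3,q4,q5,q6,q8,q9}.
On input q, block {q1,q3,q4,q5,q6,q8,q9} splits into {q1,q3,q5,q6,q8,q9} and {q4}.
On input p, block {q1,q3,q5,q6,q8,q9} splits into {q1,q6,q8,q9} and {q3,q5}.
Refine {q1,q6,q8,q9} on symbol p: members go to different blocks, giving {q1,q6,q9} and {q8}.
Split {q1,q6,q9} by δ(·,p) → {q6,q9} and {q1}.
Refine {q3,q5} on symbol q: members go to different blocks, giving {q3} and {q5}.
The partition is now stable with 7 blocks: {q2} | {q6,q9} | {q4} | {q3} | {q8} | {q1} | {q5}.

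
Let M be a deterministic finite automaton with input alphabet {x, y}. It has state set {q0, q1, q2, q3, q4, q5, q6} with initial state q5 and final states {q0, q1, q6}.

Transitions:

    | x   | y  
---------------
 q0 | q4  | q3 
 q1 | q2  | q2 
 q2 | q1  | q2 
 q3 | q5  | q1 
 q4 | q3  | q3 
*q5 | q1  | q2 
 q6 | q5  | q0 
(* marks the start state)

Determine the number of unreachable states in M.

4

BFS from q5 reaches {q1, q2, q5}; the 4 state(s) q0, q3, q4, q6 are never visited.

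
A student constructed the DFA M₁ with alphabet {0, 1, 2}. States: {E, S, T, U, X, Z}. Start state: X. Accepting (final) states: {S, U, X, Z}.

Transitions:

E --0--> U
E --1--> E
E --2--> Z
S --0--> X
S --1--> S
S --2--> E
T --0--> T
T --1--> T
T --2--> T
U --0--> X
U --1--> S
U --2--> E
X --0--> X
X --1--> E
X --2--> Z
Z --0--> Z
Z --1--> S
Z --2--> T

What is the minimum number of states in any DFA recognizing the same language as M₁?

5

Start with accepting vs non-accepting: {S,U,X,Z} | {E,T}.
Refine {S,U,X,Z} on symbol 1: members go to different blocks, giving {S,U,Z} and {X}.
Refine {S,U,Z} on symbol 0: members go to different blocks, giving {S,U} and {Z}.
On input 0, block {E,T} splits into {E} and {T}.
The partition is now stable with 5 blocks: {S,U} | {E} | {X} | {Z} | {T}.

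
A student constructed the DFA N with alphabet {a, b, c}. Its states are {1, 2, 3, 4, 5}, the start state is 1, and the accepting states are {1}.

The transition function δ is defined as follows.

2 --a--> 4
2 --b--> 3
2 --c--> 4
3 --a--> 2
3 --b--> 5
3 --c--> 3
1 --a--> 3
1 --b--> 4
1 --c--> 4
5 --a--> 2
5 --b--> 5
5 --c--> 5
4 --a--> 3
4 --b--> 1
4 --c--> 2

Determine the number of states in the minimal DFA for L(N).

All states are reachable from the start state.
Start with accepting vs non-accepting: {1} | {2,3,4,5}.
Refine {2,3,4,5} on symbol b: members go to different blocks, giving {2,3,5} and {4}.
Refine {2,3,5} on symbol a: members go to different blocks, giving {3,5} and {2}.
The partition is now stable with 4 blocks: {1} | {3,5} | {4} | {2}.

4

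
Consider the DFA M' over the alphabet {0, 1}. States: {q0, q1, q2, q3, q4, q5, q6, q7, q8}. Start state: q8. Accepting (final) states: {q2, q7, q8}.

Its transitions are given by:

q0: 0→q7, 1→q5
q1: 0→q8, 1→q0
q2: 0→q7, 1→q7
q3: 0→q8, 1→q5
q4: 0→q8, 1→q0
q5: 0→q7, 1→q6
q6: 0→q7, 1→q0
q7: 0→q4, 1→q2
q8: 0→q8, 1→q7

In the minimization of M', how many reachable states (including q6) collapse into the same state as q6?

3

First remove the unreachable states {q1,q3}; 7 states remain.
Initial partition by acceptance: {q2,q7,q8} | {q0,q4,q5,q6}.
On input 0, block {q2,q7,q8} splits into {q2,q8} and {q7}.
On input 0, block {q2,q8} splits into {q2} and {q8}.
Refine {q0,q4,q5,q6} on symbol 0: members go to different blocks, giving {q0,q5,q6} and {q4}.
Stable partition: {q2} | {q0,q5,q6} | {q7} | {q8} | {q4} — 5 equivalence classes.
State q6 belongs to the block {q0,q5,q6}, which has 3 states.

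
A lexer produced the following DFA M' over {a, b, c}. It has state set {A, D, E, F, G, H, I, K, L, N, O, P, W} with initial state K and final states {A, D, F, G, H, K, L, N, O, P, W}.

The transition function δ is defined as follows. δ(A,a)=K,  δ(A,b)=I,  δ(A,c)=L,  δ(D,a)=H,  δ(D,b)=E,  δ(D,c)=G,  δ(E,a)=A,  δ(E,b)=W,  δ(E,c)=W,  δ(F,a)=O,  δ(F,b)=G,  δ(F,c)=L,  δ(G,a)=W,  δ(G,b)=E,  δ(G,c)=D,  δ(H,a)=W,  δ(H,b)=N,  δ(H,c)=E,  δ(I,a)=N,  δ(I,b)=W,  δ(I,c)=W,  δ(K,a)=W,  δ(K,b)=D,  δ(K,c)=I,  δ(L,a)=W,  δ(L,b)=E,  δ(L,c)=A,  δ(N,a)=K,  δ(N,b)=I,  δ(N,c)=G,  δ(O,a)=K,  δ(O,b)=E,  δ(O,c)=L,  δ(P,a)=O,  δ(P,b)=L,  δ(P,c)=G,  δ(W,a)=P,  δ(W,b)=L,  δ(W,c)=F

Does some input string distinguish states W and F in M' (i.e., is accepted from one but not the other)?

Yes

Every state is reachable, so we keep all 13.
Initial partition by acceptance: {A,D,F,G,H,K,L,N,O,P,W} | {E,I}.
On input b, block {A,D,F,G,H,K,L,N,O,P,W} splits into {A,D,G,L,N,O} and {F,H,K,P,W}.
Refine {F,H,K,P,W} on symbol a: members go to different blocks, giving {H,K,W} and {F,P}.
Split {H,K,W} by δ(·,a) → {H,K} and {W}.
On input a, block {A,D,G,L,N,O} splits into {A,D,N,O} and {G,L}.
The partition is now stable with 6 blocks: {A,D,N,O} | {E,I} | {H,K} | {F,P} | {W} | {G,L}.
W and F end up in different blocks, so they are distinguishable. For instance, the string 'ab' is accepted from only W.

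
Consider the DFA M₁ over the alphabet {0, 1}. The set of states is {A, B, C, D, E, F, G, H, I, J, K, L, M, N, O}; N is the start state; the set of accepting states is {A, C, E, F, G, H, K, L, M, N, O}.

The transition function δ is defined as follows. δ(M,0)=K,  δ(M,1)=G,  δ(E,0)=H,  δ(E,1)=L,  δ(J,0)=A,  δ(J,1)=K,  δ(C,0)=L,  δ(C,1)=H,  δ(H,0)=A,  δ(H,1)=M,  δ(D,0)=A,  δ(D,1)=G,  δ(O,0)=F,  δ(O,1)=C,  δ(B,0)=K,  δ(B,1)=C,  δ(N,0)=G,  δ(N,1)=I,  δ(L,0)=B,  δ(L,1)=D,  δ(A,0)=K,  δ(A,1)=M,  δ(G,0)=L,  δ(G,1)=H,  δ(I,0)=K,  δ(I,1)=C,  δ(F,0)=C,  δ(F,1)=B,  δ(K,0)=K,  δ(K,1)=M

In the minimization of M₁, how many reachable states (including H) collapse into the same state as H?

Reachable states from the start: {A,B,C,D,G,H,I,K,L,M,N}. Unreachable: {E,F,J,O} — drop them.
P0 = {A,C,G,H,K,L,M,N} | {B,D,I}.
Refine {A,C,G,H,K,L,M,N} on symbol 0: members go to different blocks, giving {A,C,G,H,K,M,N} and {L}.
Refine {A,C,G,H,K,M,N} on symbol 0: members go to different blocks, giving {A,H,K,M,N} and {C,G}.
Refine {A,H,K,M,N} on symbol 0: members go to different blocks, giving {A,H,K,M} and {N}.
On input 1, block {A,H,K,M} splits into {A,H,K} and {M}.
No further refinement is possible. Final partition (6 blocks): {A,H,K} | {B,D,I} | {L} | {C,G} | {N} | {M}.
The equivalence class containing H is {A,H,K}, of size 3.

3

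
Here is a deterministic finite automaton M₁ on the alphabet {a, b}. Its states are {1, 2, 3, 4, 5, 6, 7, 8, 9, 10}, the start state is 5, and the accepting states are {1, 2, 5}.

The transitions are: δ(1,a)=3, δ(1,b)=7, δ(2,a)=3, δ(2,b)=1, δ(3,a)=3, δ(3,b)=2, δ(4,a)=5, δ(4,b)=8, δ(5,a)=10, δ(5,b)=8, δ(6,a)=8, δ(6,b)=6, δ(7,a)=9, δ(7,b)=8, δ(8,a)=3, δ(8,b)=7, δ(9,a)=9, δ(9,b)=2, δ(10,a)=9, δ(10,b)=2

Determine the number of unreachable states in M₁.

2

No path from 5 leads to 4, 6; the other 8 states are all reachable.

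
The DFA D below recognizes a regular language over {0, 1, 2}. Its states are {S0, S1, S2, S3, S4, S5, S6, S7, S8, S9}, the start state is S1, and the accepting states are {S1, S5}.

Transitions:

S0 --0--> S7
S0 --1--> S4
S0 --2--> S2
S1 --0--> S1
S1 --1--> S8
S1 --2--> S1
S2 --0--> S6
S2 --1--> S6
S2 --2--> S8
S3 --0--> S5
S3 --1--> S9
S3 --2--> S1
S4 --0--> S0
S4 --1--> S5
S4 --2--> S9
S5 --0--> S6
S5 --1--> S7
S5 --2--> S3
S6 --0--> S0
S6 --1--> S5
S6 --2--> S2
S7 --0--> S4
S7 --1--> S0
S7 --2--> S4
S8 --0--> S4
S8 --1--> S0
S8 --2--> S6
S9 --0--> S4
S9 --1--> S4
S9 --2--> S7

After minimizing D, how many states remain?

7

P0 = {S1,S5} | {S0,S2,S3,S4,S6,S7,S8,S9}.
On input 0, block {S1,S5} splits into {S1} and {S5}.
On input 0, block {S0,S2,S3,S4,S6,S7,S8,S9} splits into {S0,S2,S4,S6,S7,S8,S9} and {S3}.
Refine {S0,S2,S4,S6,S7,S8,S9} on symbol 1: members go to different blocks, giving {S0,S2,S7,S8,S9} and {S4,S6}.
Refine {S0,S2,S7,S8,S9} on symbol 0: members go to different blocks, giving {S2,S7,S8,S9} and {S0}.
On input 1, block {S2,S7,S8,S9} splits into {S2,S9} and {S7,S8}.
No further refinement is possible. Final partition (7 blocks): {S1} | {S2,S9} | {S5} | {S3} | {S4,S6} | {S0} | {S7,S8}.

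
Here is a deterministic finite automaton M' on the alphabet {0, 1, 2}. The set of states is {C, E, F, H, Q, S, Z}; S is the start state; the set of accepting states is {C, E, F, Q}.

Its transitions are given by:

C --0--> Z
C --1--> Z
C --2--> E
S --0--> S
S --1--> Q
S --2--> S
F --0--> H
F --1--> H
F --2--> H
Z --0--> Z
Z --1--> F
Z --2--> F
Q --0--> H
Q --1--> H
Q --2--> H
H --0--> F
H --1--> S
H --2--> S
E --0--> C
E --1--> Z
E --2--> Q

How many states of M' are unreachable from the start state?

3

Starting at S and following transitions, the reachable set is {F, H, Q, S}. That leaves C, E, Z unreachable — 3 in total.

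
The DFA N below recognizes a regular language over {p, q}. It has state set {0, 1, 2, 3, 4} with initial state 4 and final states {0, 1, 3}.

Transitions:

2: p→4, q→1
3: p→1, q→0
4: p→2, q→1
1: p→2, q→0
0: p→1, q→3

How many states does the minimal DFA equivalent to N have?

3

All states are reachable from the start state.
P0 = {0,1,3} | {2,4}.
Split {0,1,3} by δ(·,p) → {0,3} and {1}.
The partition is now stable with 3 blocks: {0,3} | {2,4} | {1}.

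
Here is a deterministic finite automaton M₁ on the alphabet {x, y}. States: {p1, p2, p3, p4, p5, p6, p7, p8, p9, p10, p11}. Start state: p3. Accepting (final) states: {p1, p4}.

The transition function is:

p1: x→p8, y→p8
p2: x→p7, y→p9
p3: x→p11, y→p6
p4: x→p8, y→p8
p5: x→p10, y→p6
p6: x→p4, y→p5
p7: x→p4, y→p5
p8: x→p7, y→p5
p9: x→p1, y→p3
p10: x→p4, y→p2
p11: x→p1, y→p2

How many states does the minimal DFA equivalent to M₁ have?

Initial partition by acceptance: {p1,p4} | {p2,p3,p5,p6,p7,p8,p9,p10,p11}.
On input x, block {p2,p3,p5,p6,p7,p8,p9,p10,p11} splits into {p6,p7,p9,p10,p11} and {p2,p3,p5,p8}.
On input y, block {p2,p3,p5,p8} splits into {p2,p3,p5} and {p8}.
No further refinement is possible. Final partition (4 blocks): {p1,p4} | {p6,p7,p9,p10,p11} | {p2,p3,p5} | {p8}.

4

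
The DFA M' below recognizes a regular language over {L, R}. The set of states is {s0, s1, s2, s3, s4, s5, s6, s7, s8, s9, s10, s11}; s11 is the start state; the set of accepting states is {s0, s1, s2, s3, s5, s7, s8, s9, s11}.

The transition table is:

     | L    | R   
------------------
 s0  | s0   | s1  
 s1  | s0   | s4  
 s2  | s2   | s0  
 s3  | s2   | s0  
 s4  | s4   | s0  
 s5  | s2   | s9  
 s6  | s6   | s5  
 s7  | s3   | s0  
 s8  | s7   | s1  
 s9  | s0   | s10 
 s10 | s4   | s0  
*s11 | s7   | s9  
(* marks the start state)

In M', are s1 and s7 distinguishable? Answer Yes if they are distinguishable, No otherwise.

First remove the unreachable states {s5,s6,s8}; 9 states remain.
Start with accepting vs non-accepting: {s0,s1,s2,s3,s7,s9,s11} | {s4,s10}.
On input R, block {s0,s1,s2,s3,s7,s9,s11} splits into {s0,s2,s3,s7,s11} and {s1,s9}.
Refine {s0,s2,s3,s7,s11} on symbol R: members go to different blocks, giving {s2,s3,s7} and {s0,s11}.
Refine {s0,s11} on symbol L: members go to different blocks, giving {s0} and {s11}.
The partition is now stable with 5 blocks: {s2,s3,s7} | {s4,s10} | {s1,s9} | {s0} | {s11}.
s1 and s7 end up in different blocks, so they are distinguishable. For instance, the string 'R' is accepted from only s7.

Yes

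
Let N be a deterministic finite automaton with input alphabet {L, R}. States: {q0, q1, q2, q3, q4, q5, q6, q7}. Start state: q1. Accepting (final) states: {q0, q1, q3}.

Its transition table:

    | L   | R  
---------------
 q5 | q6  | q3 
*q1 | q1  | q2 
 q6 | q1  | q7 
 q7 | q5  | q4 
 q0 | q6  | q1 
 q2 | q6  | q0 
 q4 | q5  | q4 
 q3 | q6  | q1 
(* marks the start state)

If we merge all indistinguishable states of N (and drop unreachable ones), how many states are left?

Initial partition by acceptance: {q0,q1,q3} | {q2,q4,q5,q6,q7}.
Split {q0,q1,q3} by δ(·,L) → {q0,q3} and {q1}.
Refine {q2,q4,q5,q6,q7} on symbol L: members go to different blocks, giving {q2,q4,q5,q7} and {q6}.
On input L, block {q2,q4,q5,q7} splits into {q2,q5} and {q4,q7}.
The partition is now stable with 5 blocks: {q0,q3} | {q2,q5} | {q1} | {q6} | {q4,q7}.

5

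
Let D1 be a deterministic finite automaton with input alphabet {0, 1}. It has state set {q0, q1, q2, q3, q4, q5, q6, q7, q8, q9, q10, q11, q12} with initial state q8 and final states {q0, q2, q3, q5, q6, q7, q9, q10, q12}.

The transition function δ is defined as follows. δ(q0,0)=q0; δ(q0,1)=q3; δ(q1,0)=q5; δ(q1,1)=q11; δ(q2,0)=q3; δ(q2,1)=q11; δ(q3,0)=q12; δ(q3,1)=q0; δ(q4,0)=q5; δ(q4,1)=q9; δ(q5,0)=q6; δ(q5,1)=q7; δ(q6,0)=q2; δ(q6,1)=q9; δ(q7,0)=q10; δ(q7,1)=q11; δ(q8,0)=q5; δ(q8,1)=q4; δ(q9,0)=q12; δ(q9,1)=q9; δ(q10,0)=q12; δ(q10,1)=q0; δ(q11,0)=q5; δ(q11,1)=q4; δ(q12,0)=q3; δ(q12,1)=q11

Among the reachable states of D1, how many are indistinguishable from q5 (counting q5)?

1

First remove the unreachable states {q1}; 12 states remain.
Initial partition by acceptance: {q0,q2,q3,q5,q6,q7,q9,q10,q12} | {q4,q8,q11}.
Refine {q0,q2,q3,q5,q6,q7,q9,q10,q12} on symbol 1: members go to different blocks, giving {q0,q3,q5,q6,q9,q10} and {q2,q7,q12}.
Split {q0,q3,q5,q6,q9,q10} by δ(·,0) → {q3,q6,q9,q10} and {q0,q5}.
Refine {q3,q6,q9,q10} on symbol 1: members go to different blocks, giving {q3,q10} and {q6,q9}.
Split {q4,q8,q11} by δ(·,1) → {q8,q11} and {q4}.
Refine {q0,q5} on symbol 0: members go to different blocks, giving {q0} and {q5}.
The partition is now stable with 7 blocks: {q3,q10} | {q8,q11} | {q2,q7,q12} | {q0} | {q6,q9} | {q4} | {q5}.
The equivalence class containing q5 is {q5}, of size 1.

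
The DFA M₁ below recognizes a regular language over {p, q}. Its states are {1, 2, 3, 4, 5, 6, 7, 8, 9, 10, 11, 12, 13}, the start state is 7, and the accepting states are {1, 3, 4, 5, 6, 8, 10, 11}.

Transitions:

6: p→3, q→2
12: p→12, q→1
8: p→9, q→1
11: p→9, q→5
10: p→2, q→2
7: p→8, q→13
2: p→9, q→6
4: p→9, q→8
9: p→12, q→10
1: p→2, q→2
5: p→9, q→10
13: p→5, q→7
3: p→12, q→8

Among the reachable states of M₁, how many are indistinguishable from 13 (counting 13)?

States {4,11} cannot be reached from the start state, so discard them.
P0 = {1,3,5,6,8,10} | {2,7,9,12,13}.
On input p, block {1,3,5,6,8,10} splits into {1,3,5,8,10} and {6}.
On input q, block {1,3,5,8,10} splits into {3,5,8} and {1,10}.
Split {3,5,8} by δ(·,q) → {5,8} and {3}.
Split {2,7,9,12,13} by δ(·,p) → {2,9,12} and {7,13}.
On input q, block {2,9,12} splits into {9,12} and {2}.
No further refinement is possible. Final partition (7 blocks): {5,8} | {9,12} | {6} | {1,10} | {3} | {7,13} | {2}.
State 13 belongs to the block {7,13}, which has 2 states.

2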